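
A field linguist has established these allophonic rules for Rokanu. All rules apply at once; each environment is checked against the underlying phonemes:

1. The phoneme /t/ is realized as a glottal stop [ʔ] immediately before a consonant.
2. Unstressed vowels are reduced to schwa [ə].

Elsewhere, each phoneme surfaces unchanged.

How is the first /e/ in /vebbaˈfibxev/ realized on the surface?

/e/ — between /v/ and /b/, in an unstressed syllable — surfaces as [ə] (rule 2).

[ə]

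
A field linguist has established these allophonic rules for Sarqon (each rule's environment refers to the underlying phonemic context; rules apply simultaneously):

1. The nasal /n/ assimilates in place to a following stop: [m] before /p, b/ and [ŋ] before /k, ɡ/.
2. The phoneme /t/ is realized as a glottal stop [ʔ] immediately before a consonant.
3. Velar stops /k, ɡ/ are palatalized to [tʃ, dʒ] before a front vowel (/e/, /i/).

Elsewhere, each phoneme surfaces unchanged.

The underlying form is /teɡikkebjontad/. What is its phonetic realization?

[tedʒiktʃebjontad]

/t/ (word-initial) is in the target of rule 2 but the environment (immediately before a consonant) is not met → [t].
/e/ — not in any rule's target class → [e].
Rule 3 applies to /ɡ/ (between /e/ and /i/: before a front vowel) → [dʒ].
/i/ (between /ɡ/ and /k/) is unaffected → [i].
/k/ — between /i/ and /k/; rule 3 does not apply here → [k].
Rule 3 applies to /k/ (between /k/ and /e/: before a front vowel) → [tʃ].
/e/ (between /k/ and /b/): no rule targets it → [e].
/b/ — not in any rule's target class → [b].
/j/ (between /b/ and /o/) is unaffected → [j].
/o/ stays [o].
/n/ (between /o/ and /t/): rule 1 targets it, but not before a labial or velar stop → unchanged [n].
/t/ (between /n/ and /a/) fails the environment for rule 2, so it stays [t].
/a/ — not in any rule's target class → [a].
/d/ stays [d].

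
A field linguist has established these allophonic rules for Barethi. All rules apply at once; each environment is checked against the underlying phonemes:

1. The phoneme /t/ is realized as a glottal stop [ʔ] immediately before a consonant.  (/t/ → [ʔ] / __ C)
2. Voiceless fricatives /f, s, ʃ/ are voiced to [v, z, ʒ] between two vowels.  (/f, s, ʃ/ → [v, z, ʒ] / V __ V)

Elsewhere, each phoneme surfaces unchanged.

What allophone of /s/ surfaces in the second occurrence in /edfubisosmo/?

/s/ — between /o/ and /m/; rule 2 does not apply here → [s].

[s]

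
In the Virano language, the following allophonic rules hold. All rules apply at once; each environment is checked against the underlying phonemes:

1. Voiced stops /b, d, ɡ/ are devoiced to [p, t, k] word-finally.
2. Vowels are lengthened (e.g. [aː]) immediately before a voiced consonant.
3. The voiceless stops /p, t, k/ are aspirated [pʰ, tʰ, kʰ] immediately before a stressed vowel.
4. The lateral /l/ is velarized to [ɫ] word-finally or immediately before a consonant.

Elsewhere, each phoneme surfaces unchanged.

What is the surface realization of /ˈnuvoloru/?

[ˈnuːvoːloːru]

/n/ — not in any rule's target class → [n].
/u/ meets the environment for rule 2 (before a voiced consonant) → [uː].
/v/ (between /u/ and /o/) is unaffected → [v].
Rule 2 applies to /o/ (between /v/ and /l/: before a voiced consonant) → [oː].
/l/ (between /o/ and /o/) fails the environment for rule 4, so it stays [l].
/o/ (between /l/ and /r/) occurs before a voiced consonant → [oː] by rule 2.
/r/ — not in any rule's target class → [r].
/u/ (word-final): rule 2 targets it, but not before a voiced consonant → unchanged [u].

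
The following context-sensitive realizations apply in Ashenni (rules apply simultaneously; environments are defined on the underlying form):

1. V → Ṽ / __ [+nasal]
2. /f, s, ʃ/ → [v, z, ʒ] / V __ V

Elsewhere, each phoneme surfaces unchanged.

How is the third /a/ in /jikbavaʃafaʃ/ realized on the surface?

[a]

/a/ (between /ʃ/ and /f/) fails the environment for rule 1, so it stays [a].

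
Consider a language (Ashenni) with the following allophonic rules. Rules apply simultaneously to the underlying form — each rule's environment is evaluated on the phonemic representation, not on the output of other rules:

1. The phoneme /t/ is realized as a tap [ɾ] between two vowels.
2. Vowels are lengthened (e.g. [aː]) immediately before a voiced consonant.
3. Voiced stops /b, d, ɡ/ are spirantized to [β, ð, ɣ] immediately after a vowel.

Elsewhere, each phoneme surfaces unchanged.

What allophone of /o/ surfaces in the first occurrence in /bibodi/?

[oː]

/o/ — between /b/ and /d/, before a voiced consonant — surfaces as [oː] (rule 2).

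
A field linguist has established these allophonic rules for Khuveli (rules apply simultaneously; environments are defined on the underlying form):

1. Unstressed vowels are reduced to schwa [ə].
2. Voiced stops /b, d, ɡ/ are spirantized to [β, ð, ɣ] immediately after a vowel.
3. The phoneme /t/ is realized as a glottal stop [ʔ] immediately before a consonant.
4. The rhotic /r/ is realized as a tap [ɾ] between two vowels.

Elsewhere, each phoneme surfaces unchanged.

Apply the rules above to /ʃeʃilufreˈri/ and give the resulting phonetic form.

[ʃəʃələfrəˈɾi]

/e/ — between /ʃ/ and /ʃ/, in an unstressed syllable — surfaces as [ə] (rule 1).
/i/ (between /ʃ/ and /l/): in an unstressed syllable, so rule 1 applies → [ə].
/u/ meets the environment for rule 1 (in an unstressed syllable) → [ə].
/r/ — between /f/ and /e/; rule 4 does not apply here → [r].
/e/ (between /r/ and /r/) occurs in an unstressed syllable → [ə] by rule 1.
/r/ — between /e/ and /i/, between two vowels — surfaces as [ɾ] (rule 4).
/i/ — word-final; rule 1 does not apply here → [i].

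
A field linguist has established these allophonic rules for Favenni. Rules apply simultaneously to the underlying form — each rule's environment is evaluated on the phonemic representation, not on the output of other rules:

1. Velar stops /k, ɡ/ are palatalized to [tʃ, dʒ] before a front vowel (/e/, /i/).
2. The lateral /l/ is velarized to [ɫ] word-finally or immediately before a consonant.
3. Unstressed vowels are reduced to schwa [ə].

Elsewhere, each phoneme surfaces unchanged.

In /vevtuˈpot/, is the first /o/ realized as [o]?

Yes

/o/ (between /p/ and /t/) fails the environment for rule 3, so it stays [o].
The actual realization is [o], which matches [o].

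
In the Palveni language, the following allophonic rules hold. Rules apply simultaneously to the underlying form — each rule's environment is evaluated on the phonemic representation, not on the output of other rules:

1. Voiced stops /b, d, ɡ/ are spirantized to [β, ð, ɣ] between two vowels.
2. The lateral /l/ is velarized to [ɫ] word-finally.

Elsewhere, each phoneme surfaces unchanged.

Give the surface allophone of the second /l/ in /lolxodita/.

/l/ (between /o/ and /x/) fails the environment for rule 2, so it stays [l].

[l]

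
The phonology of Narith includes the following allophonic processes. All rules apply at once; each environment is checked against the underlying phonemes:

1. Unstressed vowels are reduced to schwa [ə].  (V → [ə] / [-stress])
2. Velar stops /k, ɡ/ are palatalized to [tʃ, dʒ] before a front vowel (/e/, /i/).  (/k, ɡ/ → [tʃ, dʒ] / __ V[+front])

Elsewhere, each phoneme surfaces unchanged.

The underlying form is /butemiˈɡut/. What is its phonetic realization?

/b/ (word-initial): no rule targets it → [b].
/u/ (between /b/ and /t/): in an unstressed syllable, so rule 1 applies → [ə].
/t/ — not in any rule's target class → [t].
/e/ (between /t/ and /m/) occurs in an unstressed syllable → [ə] by rule 1.
/m/ stays [m].
/i/ (between /m/ and /ɡ/): in an unstressed syllable, so rule 1 applies → [ə].
/ɡ/ (between /i/ and /u/) is in the target of rule 2 but the environment (before a front vowel) is not met → [ɡ].
/u/ (between /ɡ/ and /t/) fails the environment for rule 1, so it stays [u].
/t/ — not in any rule's target class → [t].

[bətəməˈɡut]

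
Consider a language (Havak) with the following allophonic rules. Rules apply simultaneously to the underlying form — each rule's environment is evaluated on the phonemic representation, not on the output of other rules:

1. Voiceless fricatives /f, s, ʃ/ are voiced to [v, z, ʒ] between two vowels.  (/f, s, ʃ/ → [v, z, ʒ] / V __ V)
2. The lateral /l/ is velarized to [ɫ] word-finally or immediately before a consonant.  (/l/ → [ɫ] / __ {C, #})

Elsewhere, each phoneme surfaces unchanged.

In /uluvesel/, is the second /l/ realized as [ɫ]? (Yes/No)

Yes

/l/ meets the environment for rule 2 (word-finally or immediately before a consonant) → [ɫ].
The actual realization is [ɫ], which matches [ɫ].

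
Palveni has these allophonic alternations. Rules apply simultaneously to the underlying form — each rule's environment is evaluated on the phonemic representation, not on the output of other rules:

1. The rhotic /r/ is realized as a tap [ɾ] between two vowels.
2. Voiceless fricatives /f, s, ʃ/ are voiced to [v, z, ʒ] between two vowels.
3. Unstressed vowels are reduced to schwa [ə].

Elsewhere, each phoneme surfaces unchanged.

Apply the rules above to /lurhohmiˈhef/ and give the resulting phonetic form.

/u/ (between /l/ and /r/): in an unstressed syllable, so rule 3 applies → [ə].
/r/ — between /u/ and /h/; rule 1 does not apply here → [r].
/o/ (between /h/ and /h/) occurs in an unstressed syllable → [ə] by rule 3.
Rule 3 applies to /i/ (between /m/ and /h/: in an unstressed syllable) → [ə].
/e/ (between /h/ and /f/): rule 3 targets it, but not in an unstressed syllable → unchanged [e].
/f/ (word-final) fails the environment for rule 2, so it stays [f].

[lərhəhməˈhef]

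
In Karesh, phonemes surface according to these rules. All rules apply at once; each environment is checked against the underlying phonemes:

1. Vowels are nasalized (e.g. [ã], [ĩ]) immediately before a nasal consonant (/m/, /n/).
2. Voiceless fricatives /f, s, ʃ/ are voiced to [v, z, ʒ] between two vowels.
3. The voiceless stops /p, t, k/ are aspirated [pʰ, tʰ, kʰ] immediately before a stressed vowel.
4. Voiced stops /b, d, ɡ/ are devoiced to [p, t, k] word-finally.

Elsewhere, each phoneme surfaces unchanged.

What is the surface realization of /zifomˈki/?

/z/ — not in any rule's target class → [z].
/i/ (between /z/ and /f/): rule 1 targets it, but not before a nasal consonant → unchanged [i].
/f/ meets the environment for rule 2 (between two vowels) → [v].
Rule 1 applies to /o/ (between /f/ and /m/: before a nasal consonant) → [õ].
/m/ — not in any rule's target class → [m].
/k/ meets the environment for rule 3 (immediately before a stressed vowel) → [kʰ].
/i/ — word-final; rule 1 does not apply here → [i].

[zivõmˈkʰi]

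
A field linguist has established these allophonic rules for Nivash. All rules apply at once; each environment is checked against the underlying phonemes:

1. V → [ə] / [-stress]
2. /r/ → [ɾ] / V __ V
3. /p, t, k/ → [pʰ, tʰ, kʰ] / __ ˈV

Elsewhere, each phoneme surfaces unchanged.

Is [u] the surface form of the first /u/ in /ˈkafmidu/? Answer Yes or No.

No

/u/ (word-final): in an unstressed syllable, so rule 1 applies → [ə].
The actual realization is [ə], not [u].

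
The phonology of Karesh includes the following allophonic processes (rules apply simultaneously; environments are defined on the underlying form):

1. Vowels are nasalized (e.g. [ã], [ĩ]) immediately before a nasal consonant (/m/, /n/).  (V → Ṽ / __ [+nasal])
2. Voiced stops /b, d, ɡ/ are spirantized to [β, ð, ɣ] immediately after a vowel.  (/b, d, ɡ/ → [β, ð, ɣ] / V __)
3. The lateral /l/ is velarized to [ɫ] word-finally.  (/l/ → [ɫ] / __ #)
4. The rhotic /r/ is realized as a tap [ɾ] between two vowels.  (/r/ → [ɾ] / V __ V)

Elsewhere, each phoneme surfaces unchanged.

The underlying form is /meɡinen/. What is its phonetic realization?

/m/ stays [m].
/e/ (between /m/ and /ɡ/) fails the environment for rule 1, so it stays [e].
/ɡ/ (between /e/ and /i/): immediately after a vowel, so rule 2 applies → [ɣ].
/i/ meets the environment for rule 1 (before a nasal consonant) → [ĩ].
/n/ — not in any rule's target class → [n].
/e/ meets the environment for rule 1 (before a nasal consonant) → [ẽ].
/n/ (word-final): no rule targets it → [n].

[meɣĩnẽn]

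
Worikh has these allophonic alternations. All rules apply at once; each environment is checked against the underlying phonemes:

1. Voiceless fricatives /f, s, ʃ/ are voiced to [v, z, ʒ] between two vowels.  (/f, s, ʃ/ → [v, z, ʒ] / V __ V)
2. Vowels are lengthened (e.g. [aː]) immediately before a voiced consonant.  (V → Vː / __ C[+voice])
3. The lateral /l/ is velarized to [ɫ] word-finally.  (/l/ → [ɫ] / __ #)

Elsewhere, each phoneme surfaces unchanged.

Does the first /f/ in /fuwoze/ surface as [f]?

Yes

/f/ (word-initial) is in the target of rule 1 but the environment (between two vowels) is not met → [f].
The actual realization is [f], which matches [f].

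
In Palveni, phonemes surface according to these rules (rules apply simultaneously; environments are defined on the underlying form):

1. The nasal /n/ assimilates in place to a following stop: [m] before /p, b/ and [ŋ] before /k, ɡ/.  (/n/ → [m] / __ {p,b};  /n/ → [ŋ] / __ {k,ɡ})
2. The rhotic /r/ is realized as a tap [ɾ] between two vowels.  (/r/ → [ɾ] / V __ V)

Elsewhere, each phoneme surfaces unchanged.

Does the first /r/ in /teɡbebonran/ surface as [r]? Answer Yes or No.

/r/ (between /n/ and /a/): rule 2 targets it, but not between two vowels → unchanged [r].
The actual realization is [r], which matches [r].

Yes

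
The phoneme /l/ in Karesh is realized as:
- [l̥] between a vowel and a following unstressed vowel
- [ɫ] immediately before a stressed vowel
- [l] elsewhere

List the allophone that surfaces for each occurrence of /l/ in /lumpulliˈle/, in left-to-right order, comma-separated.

Occurrence 1 (position 1): no conditioning environment matches → elsewhere allophone [l].
Occurrence 2 (position 6): no conditioning environment matches → elsewhere allophone [l].
Occurrence 3 (position 7): no conditioning environment matches → elsewhere allophone [l].
Occurrence 4 (position 9): immediately before a stressed vowel → [ɫ].

[l], [l], [l], [ɫ]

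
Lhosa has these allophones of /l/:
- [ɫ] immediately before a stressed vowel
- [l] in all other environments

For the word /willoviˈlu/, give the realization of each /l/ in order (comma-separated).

[l], [l], [ɫ]

Occurrence 1 (position 3): no conditioning environment matches → elsewhere allophone [l].
Occurrence 2 (position 4): no conditioning environment matches → elsewhere allophone [l].
Occurrence 3 (position 8): immediately before a stressed vowel → [ɫ].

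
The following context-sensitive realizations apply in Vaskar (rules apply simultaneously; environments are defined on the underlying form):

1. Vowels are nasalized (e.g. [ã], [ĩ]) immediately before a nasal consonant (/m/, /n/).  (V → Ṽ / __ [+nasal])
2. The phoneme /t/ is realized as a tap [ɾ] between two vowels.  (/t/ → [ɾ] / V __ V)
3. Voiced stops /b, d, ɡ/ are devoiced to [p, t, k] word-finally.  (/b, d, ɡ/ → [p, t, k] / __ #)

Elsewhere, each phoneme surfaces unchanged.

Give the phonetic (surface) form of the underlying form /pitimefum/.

/p/ (word-initial) is unaffected → [p].
/i/ — between /p/ and /t/; rule 1 does not apply here → [i].
/t/ — between /i/ and /i/, between two vowels — surfaces as [ɾ] (rule 2).
/i/ meets the environment for rule 1 (before a nasal consonant) → [ĩ].
/m/ (between /i/ and /e/): no rule targets it → [m].
/e/ (between /m/ and /f/) is in the target of rule 1 but the environment (before a nasal consonant) is not met → [e].
/f/ (between /e/ and /u/) is unaffected → [f].
/u/ (between /f/ and /m/) occurs before a nasal consonant → [ũ] by rule 1.
/m/ (word-final) is unaffected → [m].

[piɾĩmefũm]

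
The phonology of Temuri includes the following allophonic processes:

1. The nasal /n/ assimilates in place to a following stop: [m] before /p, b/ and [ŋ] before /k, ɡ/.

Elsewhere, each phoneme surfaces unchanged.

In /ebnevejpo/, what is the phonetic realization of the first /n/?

/n/ (between /b/ and /e/) is in the target of rule 1 but the environment (before a labial or velar stop) is not met → [n].

[n]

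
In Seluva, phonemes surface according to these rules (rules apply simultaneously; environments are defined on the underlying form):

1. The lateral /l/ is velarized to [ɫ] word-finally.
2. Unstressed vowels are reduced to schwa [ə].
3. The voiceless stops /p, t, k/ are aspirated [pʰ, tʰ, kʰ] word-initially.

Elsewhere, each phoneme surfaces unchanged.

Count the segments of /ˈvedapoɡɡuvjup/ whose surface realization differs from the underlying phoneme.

Segments that undergo a rule: /a/ → [ə] (rule 2); /o/ → [ə] (rule 2); /u/ → [ə] (rule 2); /u/ → [ə] (rule 2).
All other segments surface unchanged.

4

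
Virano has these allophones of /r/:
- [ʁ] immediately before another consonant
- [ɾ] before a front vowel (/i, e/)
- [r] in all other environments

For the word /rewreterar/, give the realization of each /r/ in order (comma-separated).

Occurrence 1 (position 1): before a front vowel (/i, e/) → [ɾ].
Occurrence 2 (position 4): before a front vowel (/i, e/) → [ɾ].
Occurrence 3 (position 8): no conditioning environment matches → elsewhere allophone [r].
Occurrence 4 (position 10): no conditioning environment matches → elsewhere allophone [r].

[ɾ], [ɾ], [r], [r]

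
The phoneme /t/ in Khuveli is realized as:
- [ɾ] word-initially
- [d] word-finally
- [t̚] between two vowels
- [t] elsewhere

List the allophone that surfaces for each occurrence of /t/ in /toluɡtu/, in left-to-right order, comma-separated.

Occurrence 1 (position 1): word-initially → [ɾ].
Occurrence 2 (position 6): no conditioning environment matches → elsewhere allophone [t].

[ɾ], [t]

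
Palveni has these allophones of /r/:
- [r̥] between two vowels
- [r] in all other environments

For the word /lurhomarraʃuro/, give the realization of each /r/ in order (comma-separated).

Occurrence 1 (position 3): no conditioning environment matches → elsewhere allophone [r].
Occurrence 2 (position 8): no conditioning environment matches → elsewhere allophone [r].
Occurrence 3 (position 9): no conditioning environment matches → elsewhere allophone [r].
Occurrence 4 (position 13): between two vowels → [r̥].

[r], [r], [r], [r̥]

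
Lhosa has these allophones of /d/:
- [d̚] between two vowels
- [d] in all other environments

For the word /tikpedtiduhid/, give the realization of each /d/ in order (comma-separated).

Occurrence 1 (position 6): no conditioning environment matches → elsewhere allophone [d].
Occurrence 2 (position 9): between two vowels → [d̚].
Occurrence 3 (position 13): no conditioning environment matches → elsewhere allophone [d].

[d], [d̚], [d]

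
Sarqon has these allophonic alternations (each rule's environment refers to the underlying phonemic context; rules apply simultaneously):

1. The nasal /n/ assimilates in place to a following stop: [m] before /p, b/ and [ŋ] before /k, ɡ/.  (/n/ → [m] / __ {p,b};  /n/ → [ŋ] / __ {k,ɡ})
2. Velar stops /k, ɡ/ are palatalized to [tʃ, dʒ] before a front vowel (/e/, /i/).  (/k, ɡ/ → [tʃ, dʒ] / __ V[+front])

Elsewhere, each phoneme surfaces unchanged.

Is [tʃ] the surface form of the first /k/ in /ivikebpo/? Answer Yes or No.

Yes

Rule 2 applies to /k/ (between /i/ and /e/: before a front vowel) → [tʃ].
The actual realization is [tʃ], which matches [tʃ].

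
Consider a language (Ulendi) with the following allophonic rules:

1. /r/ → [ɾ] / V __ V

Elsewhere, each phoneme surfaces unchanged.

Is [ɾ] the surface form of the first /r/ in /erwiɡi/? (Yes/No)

/r/ — between /e/ and /w/; rule 1 does not apply here → [r].
The actual realization is [r], not [ɾ].

No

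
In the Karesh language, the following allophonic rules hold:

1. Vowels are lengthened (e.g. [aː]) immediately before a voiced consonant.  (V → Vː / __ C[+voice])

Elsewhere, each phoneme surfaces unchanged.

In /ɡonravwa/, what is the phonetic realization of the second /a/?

/a/ (word-final) fails the environment for rule 1, so it stays [a].

[a]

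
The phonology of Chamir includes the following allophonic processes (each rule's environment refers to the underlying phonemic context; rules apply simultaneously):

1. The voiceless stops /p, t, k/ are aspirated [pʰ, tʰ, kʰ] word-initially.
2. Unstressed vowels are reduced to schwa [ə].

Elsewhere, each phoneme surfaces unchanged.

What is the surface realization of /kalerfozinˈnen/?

[kʰələrfəzənˈnen]

/k/ (word-initial) occurs word-initially → [kʰ] by rule 1.
/a/ — between /k/ and /l/, in an unstressed syllable — surfaces as [ə] (rule 2).
Rule 2 applies to /e/ (between /l/ and /r/: in an unstressed syllable) → [ə].
/o/ (between /f/ and /z/): in an unstressed syllable, so rule 2 applies → [ə].
/i/ — between /z/ and /n/, in an unstressed syllable — surfaces as [ə] (rule 2).
/e/ (between /n/ and /n/): rule 2 targets it, but not in an unstressed syllable → unchanged [e].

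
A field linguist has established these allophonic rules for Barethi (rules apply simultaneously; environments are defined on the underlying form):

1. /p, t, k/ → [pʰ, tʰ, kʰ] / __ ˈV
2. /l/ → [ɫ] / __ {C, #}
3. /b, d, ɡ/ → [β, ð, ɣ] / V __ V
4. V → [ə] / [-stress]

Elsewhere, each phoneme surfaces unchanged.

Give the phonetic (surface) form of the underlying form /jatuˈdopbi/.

/j/ (word-initial): no rule targets it → [j].
/a/ — between /j/ and /t/, in an unstressed syllable — surfaces as [ə] (rule 4).
/t/ (between /a/ and /u/) is in the target of rule 1 but the environment (immediately before a stressed vowel) is not met → [t].
/u/ (between /t/ and /d/): in an unstressed syllable, so rule 4 applies → [ə].
/d/ (between /u/ and /o/): between two vowels, so rule 3 applies → [ð].
/o/ (between /d/ and /p/): rule 4 targets it, but not in an unstressed syllable → unchanged [o].
/p/ (between /o/ and /b/) is in the target of rule 1 but the environment (immediately before a stressed vowel) is not met → [p].
/b/ (between /p/ and /i/) fails the environment for rule 3, so it stays [b].
/i/ — word-final, in an unstressed syllable — surfaces as [ə] (rule 4).

[jətəˈðopbə]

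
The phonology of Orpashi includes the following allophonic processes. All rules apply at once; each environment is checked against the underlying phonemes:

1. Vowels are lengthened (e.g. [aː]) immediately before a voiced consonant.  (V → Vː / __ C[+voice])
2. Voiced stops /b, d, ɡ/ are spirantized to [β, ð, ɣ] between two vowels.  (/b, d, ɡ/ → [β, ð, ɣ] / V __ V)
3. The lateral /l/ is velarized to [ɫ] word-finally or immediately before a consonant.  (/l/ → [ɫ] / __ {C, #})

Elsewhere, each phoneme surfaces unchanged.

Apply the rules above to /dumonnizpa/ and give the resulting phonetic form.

/d/ (word-initial): rule 2 targets it, but not between two vowels → unchanged [d].
/u/ — between /d/ and /m/, before a voiced consonant — surfaces as [uː] (rule 1).
/m/ (between /u/ and /o/): no rule targets it → [m].
/o/ (between /m/ and /n/) occurs before a voiced consonant → [oː] by rule 1.
/n/ — not in any rule's target class → [n].
/n/ — not in any rule's target class → [n].
/i/ (between /n/ and /z/): before a voiced consonant, so rule 1 applies → [iː].
/z/ — not in any rule's target class → [z].
/p/ — not in any rule's target class → [p].
/a/ (word-final) is in the target of rule 1 but the environment (before a voiced consonant) is not met → [a].

[duːmoːnniːzpa]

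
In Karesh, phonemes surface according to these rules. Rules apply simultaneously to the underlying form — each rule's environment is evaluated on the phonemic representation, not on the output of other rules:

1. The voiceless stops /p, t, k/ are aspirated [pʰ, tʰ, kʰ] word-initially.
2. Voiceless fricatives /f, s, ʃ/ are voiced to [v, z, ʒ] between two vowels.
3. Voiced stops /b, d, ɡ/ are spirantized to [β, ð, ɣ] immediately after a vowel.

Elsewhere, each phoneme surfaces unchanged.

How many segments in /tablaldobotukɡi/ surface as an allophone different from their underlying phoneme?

3

Segments that undergo a rule: /t/ → [tʰ] (rule 1); /b/ → [β] (rule 3); /b/ → [β] (rule 3).
All other segments surface unchanged.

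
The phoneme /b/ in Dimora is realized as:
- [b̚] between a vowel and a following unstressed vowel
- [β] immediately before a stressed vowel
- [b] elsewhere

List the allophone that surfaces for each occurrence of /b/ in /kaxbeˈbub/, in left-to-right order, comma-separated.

[b], [β], [b]

Occurrence 1 (position 4): no conditioning environment matches → elsewhere allophone [b].
Occurrence 2 (position 6): immediately before a stressed vowel → [β].
Occurrence 3 (position 8): no conditioning environment matches → elsewhere allophone [b].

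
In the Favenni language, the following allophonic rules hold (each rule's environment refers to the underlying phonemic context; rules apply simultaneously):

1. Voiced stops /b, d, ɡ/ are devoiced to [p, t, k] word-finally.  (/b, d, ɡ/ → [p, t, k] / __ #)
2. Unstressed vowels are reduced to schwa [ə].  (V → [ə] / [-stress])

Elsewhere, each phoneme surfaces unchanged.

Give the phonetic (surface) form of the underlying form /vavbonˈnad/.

/a/ — between /v/ and /v/, in an unstressed syllable — surfaces as [ə] (rule 2).
/b/ (between /v/ and /o/) fails the environment for rule 1, so it stays [b].
/o/ meets the environment for rule 2 (in an unstressed syllable) → [ə].
/a/ — between /n/ and /d/; rule 2 does not apply here → [a].
/d/ meets the environment for rule 1 (word-finally) → [t].

[vəvbənˈnat]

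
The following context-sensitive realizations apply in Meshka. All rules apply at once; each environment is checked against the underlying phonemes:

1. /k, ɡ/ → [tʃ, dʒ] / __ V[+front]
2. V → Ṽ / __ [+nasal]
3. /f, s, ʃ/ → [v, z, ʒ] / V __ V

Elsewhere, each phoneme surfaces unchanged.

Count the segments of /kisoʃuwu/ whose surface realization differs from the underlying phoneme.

Segments that undergo a rule: /k/ → [tʃ] (rule 1); /s/ → [z] (rule 3); /ʃ/ → [ʒ] (rule 3).
All other segments surface unchanged.

3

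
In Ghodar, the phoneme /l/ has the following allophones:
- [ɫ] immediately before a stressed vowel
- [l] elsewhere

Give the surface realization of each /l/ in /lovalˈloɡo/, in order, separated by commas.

Occurrence 1 (position 1): no conditioning environment matches → elsewhere allophone [l].
Occurrence 2 (position 5): no conditioning environment matches → elsewhere allophone [l].
Occurrence 3 (position 6): immediately before a stressed vowel → [ɫ].

[l], [l], [ɫ]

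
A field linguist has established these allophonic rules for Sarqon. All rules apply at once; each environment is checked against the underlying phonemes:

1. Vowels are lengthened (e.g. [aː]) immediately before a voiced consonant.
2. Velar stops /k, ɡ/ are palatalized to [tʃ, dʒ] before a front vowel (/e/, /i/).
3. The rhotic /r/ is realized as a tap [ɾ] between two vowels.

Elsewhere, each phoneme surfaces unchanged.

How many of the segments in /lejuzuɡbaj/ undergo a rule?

4

Segments that undergo a rule: /e/ → [eː] (rule 1); /u/ → [uː] (rule 1); /u/ → [uː] (rule 1); /a/ → [aː] (rule 1).
All other segments surface unchanged.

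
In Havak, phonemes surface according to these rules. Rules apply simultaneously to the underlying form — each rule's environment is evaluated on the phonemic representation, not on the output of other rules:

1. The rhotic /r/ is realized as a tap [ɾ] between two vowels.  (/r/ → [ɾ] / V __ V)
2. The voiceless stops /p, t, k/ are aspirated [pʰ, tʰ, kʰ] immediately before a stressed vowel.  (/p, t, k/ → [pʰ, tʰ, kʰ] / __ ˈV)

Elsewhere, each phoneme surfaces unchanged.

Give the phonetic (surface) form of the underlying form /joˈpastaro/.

[joˈpʰastaɾo]

/j/ — not in any rule's target class → [j].
/o/ (between /j/ and /p/) is unaffected → [o].
/p/ — between /o/ and /a/, immediately before a stressed vowel — surfaces as [pʰ] (rule 2).
/a/ (between /p/ and /s/) is unaffected → [a].
/s/ (between /a/ and /t/): no rule targets it → [s].
/t/ (between /s/ and /a/) is in the target of rule 2 but the environment (immediately before a stressed vowel) is not met → [t].
/a/ stays [a].
/r/ — between /a/ and /o/, between two vowels — surfaces as [ɾ] (rule 1).
/o/ (word-final) is unaffected → [o].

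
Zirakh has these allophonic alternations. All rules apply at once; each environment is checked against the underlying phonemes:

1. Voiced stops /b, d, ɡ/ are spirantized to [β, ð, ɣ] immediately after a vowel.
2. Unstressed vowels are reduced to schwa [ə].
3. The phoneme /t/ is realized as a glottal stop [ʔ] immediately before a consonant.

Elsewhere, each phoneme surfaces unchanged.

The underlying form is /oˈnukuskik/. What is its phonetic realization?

/o/ (word-initial) occurs in an unstressed syllable → [ə] by rule 2.
/n/ — not in any rule's target class → [n].
/u/ (between /n/ and /k/) fails the environment for rule 2, so it stays [u].
/k/ stays [k].
Rule 2 applies to /u/ (between /k/ and /s/: in an unstressed syllable) → [ə].
/s/ (between /u/ and /k/) is unaffected → [s].
/k/ stays [k].
/i/ (between /k/ and /k/) occurs in an unstressed syllable → [ə] by rule 2.
/k/ — not in any rule's target class → [k].

[əˈnukəskək]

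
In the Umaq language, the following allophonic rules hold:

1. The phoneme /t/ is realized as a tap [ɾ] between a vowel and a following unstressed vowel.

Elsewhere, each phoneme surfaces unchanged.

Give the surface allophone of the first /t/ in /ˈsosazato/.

[ɾ]

/t/ meets the environment for rule 1 (between a vowel and a following unstressed vowel) → [ɾ].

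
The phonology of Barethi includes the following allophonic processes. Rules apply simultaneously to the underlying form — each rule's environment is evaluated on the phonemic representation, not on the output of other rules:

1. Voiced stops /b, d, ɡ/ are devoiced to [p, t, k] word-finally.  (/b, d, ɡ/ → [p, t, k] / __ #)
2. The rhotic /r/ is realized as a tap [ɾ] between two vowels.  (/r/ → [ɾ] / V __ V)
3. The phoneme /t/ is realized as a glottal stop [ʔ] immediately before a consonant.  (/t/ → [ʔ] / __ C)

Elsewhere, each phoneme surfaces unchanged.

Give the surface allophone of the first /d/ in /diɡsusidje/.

/d/ (word-initial) is in the target of rule 1 but the environment (word-finally) is not met → [d].

[d]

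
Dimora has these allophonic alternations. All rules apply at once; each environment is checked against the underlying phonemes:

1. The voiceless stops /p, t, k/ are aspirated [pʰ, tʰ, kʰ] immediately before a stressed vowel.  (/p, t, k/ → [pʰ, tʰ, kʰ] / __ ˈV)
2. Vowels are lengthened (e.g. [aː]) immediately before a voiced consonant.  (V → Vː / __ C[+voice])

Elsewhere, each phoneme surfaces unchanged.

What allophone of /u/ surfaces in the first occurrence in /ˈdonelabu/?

/u/ (word-final) fails the environment for rule 2, so it stays [u].

[u]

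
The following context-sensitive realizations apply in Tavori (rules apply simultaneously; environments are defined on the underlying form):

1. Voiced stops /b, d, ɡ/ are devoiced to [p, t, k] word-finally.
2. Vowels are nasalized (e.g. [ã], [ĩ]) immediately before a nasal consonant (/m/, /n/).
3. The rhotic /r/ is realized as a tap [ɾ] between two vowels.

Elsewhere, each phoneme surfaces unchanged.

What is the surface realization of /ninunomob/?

/i/ (between /n/ and /n/) occurs before a nasal consonant → [ĩ] by rule 2.
/u/ — between /n/ and /n/, before a nasal consonant — surfaces as [ũ] (rule 2).
/o/ — between /n/ and /m/, before a nasal consonant — surfaces as [õ] (rule 2).
/o/ (between /m/ and /b/) is in the target of rule 2 but the environment (before a nasal consonant) is not met → [o].
/b/ (word-final) occurs word-finally → [p] by rule 1.

[nĩnũnõmop]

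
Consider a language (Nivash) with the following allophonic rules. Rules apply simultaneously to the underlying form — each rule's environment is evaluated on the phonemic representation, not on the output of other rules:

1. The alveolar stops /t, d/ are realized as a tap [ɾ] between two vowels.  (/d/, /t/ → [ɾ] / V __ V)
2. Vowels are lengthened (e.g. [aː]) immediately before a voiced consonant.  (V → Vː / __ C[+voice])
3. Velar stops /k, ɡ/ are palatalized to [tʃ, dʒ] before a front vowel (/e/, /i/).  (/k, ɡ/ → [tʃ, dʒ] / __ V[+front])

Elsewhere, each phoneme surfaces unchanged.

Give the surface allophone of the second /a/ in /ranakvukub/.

/a/ (between /n/ and /k/): rule 2 targets it, but not before a voiced consonant → unchanged [a].

[a]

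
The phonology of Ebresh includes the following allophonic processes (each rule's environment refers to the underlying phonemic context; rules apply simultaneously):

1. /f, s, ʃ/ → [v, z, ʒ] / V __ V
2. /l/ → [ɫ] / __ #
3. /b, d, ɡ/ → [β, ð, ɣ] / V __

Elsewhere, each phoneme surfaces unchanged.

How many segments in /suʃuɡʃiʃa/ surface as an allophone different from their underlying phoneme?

3

Segments that undergo a rule: /ʃ/ → [ʒ] (rule 1); /ɡ/ → [ɣ] (rule 3); /ʃ/ → [ʒ] (rule 1).
All other segments surface unchanged.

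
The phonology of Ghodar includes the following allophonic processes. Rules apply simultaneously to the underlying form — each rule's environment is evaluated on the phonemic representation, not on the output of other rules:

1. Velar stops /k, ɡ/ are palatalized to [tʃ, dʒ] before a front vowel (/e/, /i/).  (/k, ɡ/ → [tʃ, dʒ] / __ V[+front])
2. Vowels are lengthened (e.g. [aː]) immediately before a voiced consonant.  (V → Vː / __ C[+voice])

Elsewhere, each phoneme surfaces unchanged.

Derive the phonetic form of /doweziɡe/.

[doːweːziːdʒe]

/d/ — not in any rule's target class → [d].
Rule 2 applies to /o/ (between /d/ and /w/: before a voiced consonant) → [oː].
/w/ stays [w].
Rule 2 applies to /e/ (between /w/ and /z/: before a voiced consonant) → [eː].
/z/ (between /e/ and /i/): no rule targets it → [z].
/i/ (between /z/ and /ɡ/) occurs before a voiced consonant → [iː] by rule 2.
/ɡ/ meets the environment for rule 1 (before a front vowel) → [dʒ].
/e/ — word-final; rule 2 does not apply here → [e].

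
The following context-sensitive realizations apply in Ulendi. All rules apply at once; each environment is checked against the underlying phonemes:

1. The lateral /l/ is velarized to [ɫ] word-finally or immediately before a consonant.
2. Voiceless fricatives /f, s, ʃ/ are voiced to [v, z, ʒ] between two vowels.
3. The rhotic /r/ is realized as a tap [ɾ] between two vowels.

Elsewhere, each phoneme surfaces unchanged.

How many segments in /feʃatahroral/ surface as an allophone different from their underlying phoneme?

3

Segments that undergo a rule: /ʃ/ → [ʒ] (rule 2); /r/ → [ɾ] (rule 3); /l/ → [ɫ] (rule 1).
All other segments surface unchanged.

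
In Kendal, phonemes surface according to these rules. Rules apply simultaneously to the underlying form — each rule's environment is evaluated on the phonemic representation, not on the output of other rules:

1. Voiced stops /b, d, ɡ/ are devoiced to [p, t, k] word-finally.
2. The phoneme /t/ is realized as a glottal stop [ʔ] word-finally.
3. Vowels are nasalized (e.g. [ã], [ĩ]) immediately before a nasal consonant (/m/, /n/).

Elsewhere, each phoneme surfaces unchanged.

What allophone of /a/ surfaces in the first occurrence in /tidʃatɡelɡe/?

/a/ (between /ʃ/ and /t/) is in the target of rule 3 but the environment (before a nasal consonant) is not met → [a].

[a]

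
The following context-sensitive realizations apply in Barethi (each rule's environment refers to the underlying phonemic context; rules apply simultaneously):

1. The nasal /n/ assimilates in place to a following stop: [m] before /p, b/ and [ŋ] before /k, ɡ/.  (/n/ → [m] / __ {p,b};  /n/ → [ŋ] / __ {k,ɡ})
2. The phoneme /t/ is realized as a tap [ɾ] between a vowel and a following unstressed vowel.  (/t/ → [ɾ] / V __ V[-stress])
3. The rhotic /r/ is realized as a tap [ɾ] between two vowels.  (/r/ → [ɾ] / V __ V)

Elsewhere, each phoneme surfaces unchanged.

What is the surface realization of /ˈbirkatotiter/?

[ˈbirkaɾoɾiɾer]

/b/ — not in any rule's target class → [b].
/i/ stays [i].
/r/ (between /i/ and /k/) fails the environment for rule 3, so it stays [r].
/k/ (between /r/ and /a/): no rule targets it → [k].
/a/ stays [a].
/t/ (between /a/ and /o/): between a vowel and a following unstressed vowel, so rule 2 applies → [ɾ].
/o/ (between /t/ and /t/) is unaffected → [o].
/t/ — between /o/ and /i/, between a vowel and a following unstressed vowel — surfaces as [ɾ] (rule 2).
/i/ stays [i].
/t/ (between /i/ and /e/) occurs between a vowel and a following unstressed vowel → [ɾ] by rule 2.
/e/ (between /t/ and /r/): no rule targets it → [e].
/r/ (word-final): rule 3 targets it, but not between two vowels → unchanged [r].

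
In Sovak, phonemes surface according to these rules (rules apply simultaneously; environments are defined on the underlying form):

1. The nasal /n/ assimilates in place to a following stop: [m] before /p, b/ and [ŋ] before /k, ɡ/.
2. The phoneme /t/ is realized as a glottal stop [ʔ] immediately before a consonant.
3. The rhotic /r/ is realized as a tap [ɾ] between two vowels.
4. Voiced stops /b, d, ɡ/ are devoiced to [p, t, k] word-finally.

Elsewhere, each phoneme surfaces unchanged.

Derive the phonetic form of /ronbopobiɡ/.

[rombopobik]

/r/ (word-initial) fails the environment for rule 3, so it stays [r].
/n/ (between /o/ and /b/): before a labial or velar stop, so rule 1 applies → [m].
/b/ (between /n/ and /o/) is in the target of rule 4 but the environment (word-finally) is not met → [b].
/b/ — between /o/ and /i/; rule 4 does not apply here → [b].
/ɡ/ meets the environment for rule 4 (word-finally) → [k].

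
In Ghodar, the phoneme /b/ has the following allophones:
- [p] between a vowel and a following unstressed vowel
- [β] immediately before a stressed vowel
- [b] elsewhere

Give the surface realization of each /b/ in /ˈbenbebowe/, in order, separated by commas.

[β], [b], [p]

Occurrence 1 (position 1): immediately before a stressed vowel → [β].
Occurrence 2 (position 4): no conditioning environment matches → elsewhere allophone [b].
Occurrence 3 (position 6): between a vowel and a following unstressed vowel → [p].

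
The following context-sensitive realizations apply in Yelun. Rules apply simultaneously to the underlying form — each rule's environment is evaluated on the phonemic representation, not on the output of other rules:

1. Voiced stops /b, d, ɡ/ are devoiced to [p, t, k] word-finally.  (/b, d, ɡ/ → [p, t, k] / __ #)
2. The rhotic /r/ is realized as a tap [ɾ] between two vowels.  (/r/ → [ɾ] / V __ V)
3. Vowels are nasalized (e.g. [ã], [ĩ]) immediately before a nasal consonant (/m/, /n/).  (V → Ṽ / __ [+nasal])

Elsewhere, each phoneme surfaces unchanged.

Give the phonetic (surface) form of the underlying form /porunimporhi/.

/o/ — between /p/ and /r/; rule 3 does not apply here → [o].
/r/ — between /o/ and /u/, between two vowels — surfaces as [ɾ] (rule 2).
/u/ (between /r/ and /n/): before a nasal consonant, so rule 3 applies → [ũ].
Rule 3 applies to /i/ (between /n/ and /m/: before a nasal consonant) → [ĩ].
/o/ (between /p/ and /r/) fails the environment for rule 3, so it stays [o].
/r/ (between /o/ and /h/): rule 2 targets it, but not between two vowels → unchanged [r].
/i/ (word-final): rule 3 targets it, but not before a nasal consonant → unchanged [i].

[poɾũnĩmporhi]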